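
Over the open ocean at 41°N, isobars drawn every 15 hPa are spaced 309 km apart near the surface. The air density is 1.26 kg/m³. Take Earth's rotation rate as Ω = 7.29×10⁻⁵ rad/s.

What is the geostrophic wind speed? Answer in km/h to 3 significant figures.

Coriolis parameter at 41°N:
f = 2Ω sin φ = 2 × 7.29×10⁻⁵ × sin 41° = 9.57×10⁻⁵ s⁻¹
Pressure gradient: |∂P/∂n| = 1500 Pa / 309000 m = 4.85×10⁻³ Pa/m
Geostrophic balance (pressure-gradient force = Coriolis force):
V_g = (1/(fρ)) |∂P/∂n| = 4.85×10⁻³ / (9.57×10⁻⁵ × 1.26) = 40.3 m/s
Converting: 40.3 m/s × 3.6 = 145 km/h

145 km/h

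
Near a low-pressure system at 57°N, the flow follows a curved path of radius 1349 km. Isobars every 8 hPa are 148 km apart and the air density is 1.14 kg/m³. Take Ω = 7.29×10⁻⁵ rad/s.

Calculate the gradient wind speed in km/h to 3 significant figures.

Coriolis parameter at 57°N:
f = 2Ω sin φ = 2 × 7.29×10⁻⁵ × sin 57° = 1.22×10⁻⁴ s⁻¹
Pressure gradient: |∂P/∂n| = 800 Pa / 148000 m = 5.41×10⁻³ Pa/m
Geostrophic speed: V_g = |∂P/∂n|/(fρ) = 5.41×10⁻³/(1.22×10⁻⁴ × 1.14) = 38.8 m/s
Around a low, centrifugal force acts outward with Coriolis, so pressure-gradient force balances both:
(1/ρ)|∂P/∂n| = fV + V²/R  →  V² + fR·V − fR·V_g = 0
With fR = 1.22×10⁻⁴ × 1349×10³ m = 165 m/s:
V = [−fR + √((fR)² + 4 fR V_g)]/2 = [−165 + √(165² + 4×165×38.8)]/2 = 32.4 m/s
Subgeostrophic (V < V_g = 38.8 m/s), as expected around a low.
Converting: 32.4 m/s × 3.6 = 117 km/h

117 km/h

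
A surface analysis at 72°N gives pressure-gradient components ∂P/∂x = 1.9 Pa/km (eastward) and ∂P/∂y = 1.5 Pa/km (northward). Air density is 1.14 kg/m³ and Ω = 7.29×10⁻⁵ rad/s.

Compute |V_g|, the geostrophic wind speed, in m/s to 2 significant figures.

15 m/s

Coriolis parameter at 72°N:
f = 2Ω sin φ = 2 × 7.29×10⁻⁵ × sin 72° = 1.39×10⁻⁴ s⁻¹
Component geostrophic relations (x east, y north):
u_g = −(1/(fρ)) ∂P/∂y,  v_g = (1/(fρ)) ∂P/∂x
u_g = −(1.5×10⁻³)/(1.39×10⁻⁴ × 1.14) = −9.49 m/s;  v_g = (1.9×10⁻³)/(1.39×10⁻⁴ × 1.14) = 12.0 m/s
|V_g| = √(u_g² + v_g²) = 15.3 m/s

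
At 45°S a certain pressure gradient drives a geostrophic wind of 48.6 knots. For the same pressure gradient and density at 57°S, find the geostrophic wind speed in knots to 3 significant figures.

41.0 knots

With the same pressure gradient and density, V_g ∝ 1/f ∝ 1/sin φ.
V₂ = V₁ · sin φ₁ / sin φ₂ = 48.6 × sin 45° / sin 57°
V₂ = 48.6 × 0.7071/0.8387 = 41.0 knots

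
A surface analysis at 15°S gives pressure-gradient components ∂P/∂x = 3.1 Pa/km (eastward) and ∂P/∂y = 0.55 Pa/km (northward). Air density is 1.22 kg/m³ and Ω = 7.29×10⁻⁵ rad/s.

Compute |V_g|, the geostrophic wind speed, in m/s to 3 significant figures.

68.4 m/s

Coriolis parameter at 15°S:
f = 2Ω sin φ = 2 × 7.29×10⁻⁵ × sin 15° = 3.77×10⁻⁵ s⁻¹
In the Southern Hemisphere f is negative: f = −3.77×10⁻⁵ s⁻¹.
Component geostrophic relations (x east, y north):
u_g = −(1/(fρ)) ∂P/∂y,  v_g = (1/(fρ)) ∂P/∂x
u_g = −(0.55×10⁻³)/(−3.77×10⁻⁵ × 1.22) = 11.9 m/s;  v_g = (3.1×10⁻³)/(−3.77×10⁻⁵ × 1.22) = −67.3 m/s
|V_g| = √(u_g² + v_g²) = 68.4 m/s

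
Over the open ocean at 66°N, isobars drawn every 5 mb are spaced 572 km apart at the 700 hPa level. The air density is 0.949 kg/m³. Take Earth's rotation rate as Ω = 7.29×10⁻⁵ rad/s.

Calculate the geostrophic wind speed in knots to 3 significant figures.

Coriolis parameter at 66°N:
f = 2Ω sin φ = 2 × 7.29×10⁻⁵ × sin 66° = 1.33×10⁻⁴ s⁻¹
Pressure gradient: |∂P/∂n| = 500 Pa / 572000 m = 8.74×10⁻⁴ Pa/m
Geostrophic balance (pressure-gradient force = Coriolis force):
V_g = (1/(fρ)) |∂P/∂n| = 8.74×10⁻⁴ / (1.33×10⁻⁴ × 0.949) = 6.92 m/s
Converting: 6.92 m/s × 1.944 = 13.4 knots

13.4 knots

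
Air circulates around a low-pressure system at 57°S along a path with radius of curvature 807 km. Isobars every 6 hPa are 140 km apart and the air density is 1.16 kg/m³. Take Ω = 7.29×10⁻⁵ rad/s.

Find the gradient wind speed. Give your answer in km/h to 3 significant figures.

Coriolis parameter at 57°S:
f = 2Ω sin φ = 2 × 7.29×10⁻⁵ × sin 57° = 1.22×10⁻⁴ s⁻¹
Pressure gradient: |∂P/∂n| = 600 Pa / 140000 m = 4.29×10⁻³ Pa/m
Geostrophic speed: V_g = |∂P/∂n|/(fρ) = 4.29×10⁻³/(1.22×10⁻⁴ × 1.16) = 30.2 m/s
Around a low, centrifugal force acts outward with Coriolis, so pressure-gradient force balances both:
(1/ρ)|∂P/∂n| = fV + V²/R  →  V² + fR·V − fR·V_g = 0
With fR = 1.22×10⁻⁴ × 807×10³ m = 98.7 m/s:
V = [−fR + √((fR)² + 4 fR V_g)]/2 = [−98.7 + √(98.7² + 4×98.7×30.2)]/2 = 24.3 m/s
Subgeostrophic (V < V_g = 30.2 m/s), as expected around a low.
Converting: 24.3 m/s × 3.6 = 87.3 km/h

87.3 km/h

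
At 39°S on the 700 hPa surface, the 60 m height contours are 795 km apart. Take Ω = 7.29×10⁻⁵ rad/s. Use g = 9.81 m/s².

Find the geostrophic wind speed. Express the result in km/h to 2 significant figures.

Coriolis parameter at 39°S:
f = 2Ω sin φ = 2 × 7.29×10⁻⁵ × sin 39° = 9.18×10⁻⁵ s⁻¹
Height gradient: |∂Z/∂n| = 60 m / 795000 m = 7.55×10⁻⁵
On a pressure surface, geostrophic balance gives V_g = (g/f)|∂Z/∂n|:
V_g = 9.81 × 7.55×10⁻⁵ / 9.18×10⁻⁵ = 8.07 m/s
Converting: 8.07 m/s × 3.6 = 29 km/h

29 km/h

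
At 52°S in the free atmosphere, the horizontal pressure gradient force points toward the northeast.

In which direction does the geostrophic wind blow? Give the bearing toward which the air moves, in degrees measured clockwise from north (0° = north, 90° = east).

The pressure-gradient force points toward the northeast (bearing 045°).
Geostrophic balance: in the Southern Hemisphere the Coriolis force deflects motion to the left, so the geostrophic wind blows 90° to the left of the pressure-gradient force (low pressure on the right).
Rotating 045° by 90° counterclockwise gives 315° — the wind blows toward the northwest.

315°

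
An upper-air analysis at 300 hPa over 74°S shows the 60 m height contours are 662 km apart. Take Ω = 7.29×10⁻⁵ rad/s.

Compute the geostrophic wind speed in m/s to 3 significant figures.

6.34 m/s

Coriolis parameter at 74°S:
f = 2Ω sin φ = 2 × 7.29×10⁻⁵ × sin 74° = 1.40×10⁻⁴ s⁻¹
Height gradient: |∂Z/∂n| = 60 m / 662000 m = 9.06×10⁻⁵
On a pressure surface, geostrophic balance gives V_g = (g/f)|∂Z/∂n|:
V_g = 9.81 × 9.06×10⁻⁵ / 1.40×10⁻⁴ = 6.34 m/s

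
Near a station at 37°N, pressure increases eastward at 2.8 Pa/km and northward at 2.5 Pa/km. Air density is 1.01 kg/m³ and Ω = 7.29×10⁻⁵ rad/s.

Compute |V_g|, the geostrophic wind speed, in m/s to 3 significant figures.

42.4 m/s

Coriolis parameter at 37°N:
f = 2Ω sin φ = 2 × 7.29×10⁻⁵ × sin 37° = 8.77×10⁻⁵ s⁻¹
Component geostrophic relations (x east, y north):
u_g = −(1/(fρ)) ∂P/∂y,  v_g = (1/(fρ)) ∂P/∂x
u_g = −(2.5×10⁻³)/(8.77×10⁻⁵ × 1.01) = −28.2 m/s;  v_g = (2.8×10⁻³)/(8.77×10⁻⁵ × 1.01) = 31.6 m/s
|V_g| = √(u_g² + v_g²) = 42.4 m/s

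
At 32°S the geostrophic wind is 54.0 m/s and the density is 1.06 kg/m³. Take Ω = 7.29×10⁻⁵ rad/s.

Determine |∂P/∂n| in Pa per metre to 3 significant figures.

4.42×10⁻³ Pa/m

Coriolis parameter at 32°S:
f = 2Ω sin φ = 2 × 7.29×10⁻⁵ × sin 32° = 7.73×10⁻⁵ s⁻¹
Geostrophic balance rearranged: |∂P/∂n| = f ρ V_g
|∂P/∂n| = 7.73×10⁻⁵ × 1.06 × 54.0 = 4.42×10⁻³ Pa/m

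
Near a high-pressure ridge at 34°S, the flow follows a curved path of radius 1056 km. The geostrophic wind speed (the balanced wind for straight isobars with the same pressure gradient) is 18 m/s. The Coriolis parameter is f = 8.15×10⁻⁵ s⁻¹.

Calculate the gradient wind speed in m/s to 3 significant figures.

25.6 m/s

Around a high, pressure-gradient force acts outward with centrifugal, so Coriolis balances both:
fV = (1/ρ)|∂P/∂n| + V²/R  →  V² − fR·V + fR·V_g = 0
With fR = 8.15×10⁻⁵ × 1056×10³ m = 86.1 m/s:
V = [fR − √((fR)² − 4 fR V_g)]/2 = [86.1 − √(86.1² − 4×86.1×18)]/2 = 25.6 m/s
Supergeostrophic (V > V_g = 18 m/s), as expected around a high.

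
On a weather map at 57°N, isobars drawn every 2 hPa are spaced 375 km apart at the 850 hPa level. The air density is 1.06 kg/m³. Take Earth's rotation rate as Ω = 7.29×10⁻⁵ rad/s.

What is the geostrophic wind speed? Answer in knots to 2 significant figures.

8.0 knots

Coriolis parameter at 57°N:
f = 2Ω sin φ = 2 × 7.29×10⁻⁵ × sin 57° = 1.22×10⁻⁴ s⁻¹
Pressure gradient: |∂P/∂n| = 200 Pa / 375000 m = 5.33×10⁻⁴ Pa/m
Geostrophic balance (pressure-gradient force = Coriolis force):
V_g = (1/(fρ)) |∂P/∂n| = 5.33×10⁻⁴ / (1.22×10⁻⁴ × 1.06) = 4.11 m/s
Converting: 4.11 m/s × 1.944 = 8.0 knots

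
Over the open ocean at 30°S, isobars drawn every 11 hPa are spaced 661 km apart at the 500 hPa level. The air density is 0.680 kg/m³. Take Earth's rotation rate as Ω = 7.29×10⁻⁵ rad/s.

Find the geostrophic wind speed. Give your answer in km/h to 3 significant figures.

121 km/h

Coriolis parameter at 30°S:
f = 2Ω sin φ = 2 × 7.29×10⁻⁵ × sin 30° = 7.29×10⁻⁵ s⁻¹
Pressure gradient: |∂P/∂n| = 1100 Pa / 661000 m = 1.66×10⁻³ Pa/m
Geostrophic balance (pressure-gradient force = Coriolis force):
V_g = (1/(fρ)) |∂P/∂n| = 1.66×10⁻³ / (7.29×10⁻⁵ × 0.680) = 33.6 m/s
Converting: 33.6 m/s × 3.6 = 121 km/h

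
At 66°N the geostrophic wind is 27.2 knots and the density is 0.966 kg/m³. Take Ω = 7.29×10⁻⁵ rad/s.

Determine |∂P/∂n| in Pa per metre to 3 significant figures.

1.80×10⁻³ Pa/m

Coriolis parameter at 66°N:
f = 2Ω sin φ = 2 × 7.29×10⁻⁵ × sin 66° = 1.33×10⁻⁴ s⁻¹
Wind speed in SI: 27.2 knots = 14.0 m/s
Geostrophic balance rearranged: |∂P/∂n| = f ρ V_g
|∂P/∂n| = 1.33×10⁻⁴ × 0.966 × 14.0 = 1.80×10⁻³ Pa/m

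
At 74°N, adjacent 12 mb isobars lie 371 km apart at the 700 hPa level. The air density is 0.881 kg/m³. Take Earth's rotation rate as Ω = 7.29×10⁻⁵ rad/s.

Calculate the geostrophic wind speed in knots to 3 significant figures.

50.9 knots

Coriolis parameter at 74°N:
f = 2Ω sin φ = 2 × 7.29×10⁻⁵ × sin 74° = 1.40×10⁻⁴ s⁻¹
Pressure gradient: |∂P/∂n| = 1200 Pa / 371000 m = 3.23×10⁻³ Pa/m
Geostrophic balance (pressure-gradient force = Coriolis force):
V_g = (1/(fρ)) |∂P/∂n| = 3.23×10⁻³ / (1.40×10⁻⁴ × 0.881) = 26.2 m/s
Converting: 26.2 m/s × 1.944 = 50.9 knots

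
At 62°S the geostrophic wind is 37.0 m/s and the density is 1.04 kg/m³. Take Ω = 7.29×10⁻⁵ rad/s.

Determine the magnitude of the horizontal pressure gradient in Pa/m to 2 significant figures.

Coriolis parameter at 62°S:
f = 2Ω sin φ = 2 × 7.29×10⁻⁵ × sin 62° = 1.29×10⁻⁴ s⁻¹
Geostrophic balance rearranged: |∂P/∂n| = f ρ V_g
|∂P/∂n| = 1.29×10⁻⁴ × 1.04 × 37.0 = 4.95×10⁻³ Pa/m

5.0×10⁻³ Pa/m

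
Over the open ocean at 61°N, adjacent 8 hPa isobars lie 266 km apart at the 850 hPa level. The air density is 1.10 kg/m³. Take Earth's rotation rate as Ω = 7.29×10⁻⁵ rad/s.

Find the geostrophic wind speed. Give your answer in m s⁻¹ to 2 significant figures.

21 m s⁻¹

Coriolis parameter at 61°N:
f = 2Ω sin φ = 2 × 7.29×10⁻⁵ × sin 61° = 1.28×10⁻⁴ s⁻¹
Pressure gradient: |∂P/∂n| = 800 Pa / 266000 m = 3.01×10⁻³ Pa/m
Geostrophic balance (pressure-gradient force = Coriolis force):
V_g = (1/(fρ)) |∂P/∂n| = 3.01×10⁻³ / (1.28×10⁻⁴ × 1.10) = 21.4 m/s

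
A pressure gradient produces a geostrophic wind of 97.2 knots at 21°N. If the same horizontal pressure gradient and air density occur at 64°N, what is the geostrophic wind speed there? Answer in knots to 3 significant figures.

With the same pressure gradient and density, V_g ∝ 1/f ∝ 1/sin φ.
V₂ = V₁ · sin φ₁ / sin φ₂ = 97.2 × sin 21° / sin 64°
V₂ = 97.2 × 0.3584/0.8988 = 38.8 knots

38.8 knots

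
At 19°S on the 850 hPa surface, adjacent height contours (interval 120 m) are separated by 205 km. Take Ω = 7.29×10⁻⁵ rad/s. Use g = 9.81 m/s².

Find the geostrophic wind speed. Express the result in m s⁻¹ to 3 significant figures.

121 m s⁻¹

Coriolis parameter at 19°S:
f = 2Ω sin φ = 2 × 7.29×10⁻⁵ × sin 19° = 4.75×10⁻⁵ s⁻¹
Height gradient: |∂Z/∂n| = 120 m / 205000 m = 5.85×10⁻⁴
On a pressure surface, geostrophic balance gives V_g = (g/f)|∂Z/∂n|:
V_g = 9.81 × 5.85×10⁻⁴ / 4.75×10⁻⁵ = 121 m/s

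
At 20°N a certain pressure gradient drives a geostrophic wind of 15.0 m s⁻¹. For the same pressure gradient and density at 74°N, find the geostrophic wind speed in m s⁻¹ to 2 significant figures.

5.3 m s⁻¹

With the same pressure gradient and density, V_g ∝ 1/f ∝ 1/sin φ.
V₂ = V₁ · sin φ₁ / sin φ₂ = 15.0 × sin 20° / sin 74°
V₂ = 15.0 × 0.3420/0.9613 = 5.3 m s⁻¹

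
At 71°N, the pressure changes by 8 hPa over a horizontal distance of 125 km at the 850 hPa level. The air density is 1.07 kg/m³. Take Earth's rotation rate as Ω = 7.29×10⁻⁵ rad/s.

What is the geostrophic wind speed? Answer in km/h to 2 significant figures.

Coriolis parameter at 71°N:
f = 2Ω sin φ = 2 × 7.29×10⁻⁵ × sin 71° = 1.38×10⁻⁴ s⁻¹
Pressure gradient: |∂P/∂n| = 800 Pa / 125000 m = 6.40×10⁻³ Pa/m
Geostrophic balance (pressure-gradient force = Coriolis force):
V_g = (1/(fρ)) |∂P/∂n| = 6.40×10⁻³ / (1.38×10⁻⁴ × 1.07) = 43.4 m/s
Converting: 43.4 m/s × 3.6 = 160 km/h

160 km/h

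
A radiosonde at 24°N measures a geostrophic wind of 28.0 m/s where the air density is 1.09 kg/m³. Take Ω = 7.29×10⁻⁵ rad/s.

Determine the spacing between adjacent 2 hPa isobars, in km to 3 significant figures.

Coriolis parameter at 24°N:
f = 2Ω sin φ = 2 × 7.29×10⁻⁵ × sin 24° = 5.93×10⁻⁵ s⁻¹
Geostrophic balance rearranged: |∂P/∂n| = f ρ V_g
|∂P/∂n| = 5.93×10⁻⁵ × 1.09 × 28.0 = 1.81×10⁻³ Pa/m
Isobar spacing: Δn = ΔP/|∂P/∂n| = 200 Pa / 1.81×10⁻³ Pa/m = 110503 m ≈ 111 km

111 km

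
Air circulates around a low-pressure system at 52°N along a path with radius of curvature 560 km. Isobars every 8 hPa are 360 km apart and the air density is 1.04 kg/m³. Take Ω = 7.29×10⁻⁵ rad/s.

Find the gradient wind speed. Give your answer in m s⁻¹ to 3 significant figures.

15.1 m s⁻¹

Coriolis parameter at 52°N:
f = 2Ω sin φ = 2 × 7.29×10⁻⁵ × sin 52° = 1.15×10⁻⁴ s⁻¹
Pressure gradient: |∂P/∂n| = 800 Pa / 360000 m = 2.22×10⁻³ Pa/m
Geostrophic speed: V_g = |∂P/∂n|/(fρ) = 2.22×10⁻³/(1.15×10⁻⁴ × 1.04) = 18.6 m/s
Around a low, centrifugal force acts outward with Coriolis, so pressure-gradient force balances both:
(1/ρ)|∂P/∂n| = fV + V²/R  →  V² + fR·V − fR·V_g = 0
With fR = 1.15×10⁻⁴ × 560×10³ m = 64.3 m/s:
V = [−fR + √((fR)² + 4 fR V_g)]/2 = [−64.3 + √(64.3² + 4×64.3×18.6)]/2 = 15.1 m/s
Subgeostrophic (V < V_g = 18.6 m/s), as expected around a low.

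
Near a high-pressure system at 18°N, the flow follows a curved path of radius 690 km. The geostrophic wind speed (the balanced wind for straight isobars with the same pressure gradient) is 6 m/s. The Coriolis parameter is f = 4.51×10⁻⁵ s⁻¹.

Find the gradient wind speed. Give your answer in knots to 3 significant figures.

Around a high, pressure-gradient force acts outward with centrifugal, so Coriolis balances both:
fV = (1/ρ)|∂P/∂n| + V²/R  →  V² − fR·V + fR·V_g = 0
With fR = 4.51×10⁻⁵ × 690×10³ m = 31.1 m/s:
V = [fR − √((fR)² − 4 fR V_g)]/2 = [31.1 − √(31.1² − 4×31.1×6)]/2 = 8.12 m/s
Supergeostrophic (V > V_g = 6 m/s), as expected around a high.
Converting: 8.12 m/s × 1.944 = 15.8 knots

15.8 knots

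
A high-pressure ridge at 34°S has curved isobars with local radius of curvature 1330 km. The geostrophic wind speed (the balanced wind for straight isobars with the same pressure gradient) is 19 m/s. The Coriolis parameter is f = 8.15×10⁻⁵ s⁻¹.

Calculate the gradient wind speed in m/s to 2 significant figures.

25 m/s

Around a high, pressure-gradient force acts outward with centrifugal, so Coriolis balances both:
fV = (1/ρ)|∂P/∂n| + V²/R  →  V² − fR·V + fR·V_g = 0
With fR = 8.15×10⁻⁵ × 1330×10³ m = 108 m/s:
V = [fR − √((fR)² − 4 fR V_g)]/2 = [108 − √(108² − 4×108×19)]/2 = 24.6 m/s
Supergeostrophic (V > V_g = 19 m/s), as expected around a high.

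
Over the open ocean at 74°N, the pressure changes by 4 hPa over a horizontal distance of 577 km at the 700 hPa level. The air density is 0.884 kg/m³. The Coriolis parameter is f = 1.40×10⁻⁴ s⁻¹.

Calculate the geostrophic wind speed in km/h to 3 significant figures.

20.2 km/h

Pressure gradient: |∂P/∂n| = 400 Pa / 577000 m = 6.93×10⁻⁴ Pa/m
Geostrophic balance (pressure-gradient force = Coriolis force):
V_g = (1/(fρ)) |∂P/∂n| = 6.93×10⁻⁴ / (1.40×10⁻⁴ × 0.884) = 5.60 m/s
Converting: 5.60 m/s × 3.6 = 20.2 km/h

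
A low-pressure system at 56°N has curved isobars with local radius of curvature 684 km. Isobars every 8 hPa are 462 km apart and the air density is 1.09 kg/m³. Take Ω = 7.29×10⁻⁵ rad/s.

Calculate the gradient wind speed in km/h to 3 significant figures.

Coriolis parameter at 56°N:
f = 2Ω sin φ = 2 × 7.29×10⁻⁵ × sin 56° = 1.21×10⁻⁴ s⁻¹
Pressure gradient: |∂P/∂n| = 800 Pa / 462000 m = 1.73×10⁻³ Pa/m
Geostrophic speed: V_g = |∂P/∂n|/(fρ) = 1.73×10⁻³/(1.21×10⁻⁴ × 1.09) = 13.1 m/s
Around a low, centrifugal force acts outward with Coriolis, so pressure-gradient force balances both:
(1/ρ)|∂P/∂n| = fV + V²/R  →  V² + fR·V − fR·V_g = 0
With fR = 1.21×10⁻⁴ × 684×10³ m = 82.7 m/s:
V = [−fR + √((fR)² + 4 fR V_g)]/2 = [−82.7 + √(82.7² + 4×82.7×13.1)]/2 = 11.5 m/s
Subgeostrophic (V < V_g = 13.1 m/s), as expected around a low.
Converting: 11.5 m/s × 3.6 = 41.5 km/h

41.5 km/h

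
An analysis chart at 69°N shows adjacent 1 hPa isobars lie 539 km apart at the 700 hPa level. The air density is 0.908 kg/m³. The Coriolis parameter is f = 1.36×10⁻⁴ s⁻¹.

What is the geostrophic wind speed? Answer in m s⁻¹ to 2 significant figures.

1.5 m s⁻¹

Pressure gradient: |∂P/∂n| = 100 Pa / 539000 m = 1.86×10⁻⁴ Pa/m
Geostrophic balance (pressure-gradient force = Coriolis force):
V_g = (1/(fρ)) |∂P/∂n| = 1.86×10⁻⁴ / (1.36×10⁻⁴ × 0.908) = 1.50 m/s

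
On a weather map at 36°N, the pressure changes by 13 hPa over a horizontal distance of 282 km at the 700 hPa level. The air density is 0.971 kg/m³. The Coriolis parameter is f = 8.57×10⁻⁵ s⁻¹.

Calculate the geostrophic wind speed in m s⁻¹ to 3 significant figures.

Pressure gradient: |∂P/∂n| = 1300 Pa / 282000 m = 4.61×10⁻³ Pa/m
Geostrophic balance (pressure-gradient force = Coriolis force):
V_g = (1/(fρ)) |∂P/∂n| = 4.61×10⁻³ / (8.57×10⁻⁵ × 0.971) = 55.4 m/s

55.4 m s⁻¹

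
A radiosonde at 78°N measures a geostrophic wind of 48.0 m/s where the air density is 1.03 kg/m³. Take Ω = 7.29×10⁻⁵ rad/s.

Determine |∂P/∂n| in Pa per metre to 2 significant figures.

7.1×10⁻³ Pa/m

Coriolis parameter at 78°N:
f = 2Ω sin φ = 2 × 7.29×10⁻⁵ × sin 78° = 1.43×10⁻⁴ s⁻¹
Geostrophic balance rearranged: |∂P/∂n| = f ρ V_g
|∂P/∂n| = 1.43×10⁻⁴ × 1.03 × 48.0 = 7.05×10⁻³ Pa/m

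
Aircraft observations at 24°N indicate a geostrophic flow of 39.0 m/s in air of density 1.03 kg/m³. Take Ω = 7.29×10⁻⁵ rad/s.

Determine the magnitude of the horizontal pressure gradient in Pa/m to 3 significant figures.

2.38×10⁻³ Pa/m

Coriolis parameter at 24°N:
f = 2Ω sin φ = 2 × 7.29×10⁻⁵ × sin 24° = 5.93×10⁻⁵ s⁻¹
Geostrophic balance rearranged: |∂P/∂n| = f ρ V_g
|∂P/∂n| = 5.93×10⁻⁵ × 1.03 × 39.0 = 2.38×10⁻³ Pa/m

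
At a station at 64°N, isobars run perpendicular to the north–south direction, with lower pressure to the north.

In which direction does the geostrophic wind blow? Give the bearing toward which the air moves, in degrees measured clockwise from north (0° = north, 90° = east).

090°

The pressure-gradient force points toward the north (bearing 000°).
Geostrophic balance: in the Northern Hemisphere the Coriolis force deflects motion to the right, so the geostrophic wind blows 90° to the right of the pressure-gradient force (low pressure on the left).
Rotating 000° by 90° clockwise gives 090° — the wind blows toward the east.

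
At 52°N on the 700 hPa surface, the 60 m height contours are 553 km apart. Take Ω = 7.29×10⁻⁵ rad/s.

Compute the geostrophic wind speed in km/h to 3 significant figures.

33.4 km/h

Coriolis parameter at 52°N:
f = 2Ω sin φ = 2 × 7.29×10⁻⁵ × sin 52° = 1.15×10⁻⁴ s⁻¹
Height gradient: |∂Z/∂n| = 60 m / 553000 m = 1.08×10⁻⁴
On a pressure surface, geostrophic balance gives V_g = (g/f)|∂Z/∂n|:
V_g = 9.81 × 1.08×10⁻⁴ / 1.15×10⁻⁴ = 9.26 m/s
Converting: 9.26 m/s × 3.6 = 33.4 km/h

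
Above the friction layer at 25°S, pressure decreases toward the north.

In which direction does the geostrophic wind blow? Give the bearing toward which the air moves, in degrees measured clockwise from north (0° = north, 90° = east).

The pressure-gradient force points toward the north (bearing 000°).
Geostrophic balance: in the Southern Hemisphere the Coriolis force deflects motion to the left, so the geostrophic wind blows 90° to the left of the pressure-gradient force (low pressure on the right).
Rotating 000° by 90° counterclockwise gives 270° — the wind blows toward the west.

270°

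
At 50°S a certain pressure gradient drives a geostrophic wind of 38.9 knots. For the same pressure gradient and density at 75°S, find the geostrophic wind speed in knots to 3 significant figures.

30.9 knots

With the same pressure gradient and density, V_g ∝ 1/f ∝ 1/sin φ.
V₂ = V₁ · sin φ₁ / sin φ₂ = 38.9 × sin 50° / sin 75°
V₂ = 38.9 × 0.7660/0.9659 = 30.9 knots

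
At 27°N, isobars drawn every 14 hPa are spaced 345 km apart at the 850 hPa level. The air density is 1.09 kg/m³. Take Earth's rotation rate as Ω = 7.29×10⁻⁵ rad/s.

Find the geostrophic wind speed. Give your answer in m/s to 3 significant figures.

56.2 m/s

Coriolis parameter at 27°N:
f = 2Ω sin φ = 2 × 7.29×10⁻⁵ × sin 27° = 6.62×10⁻⁵ s⁻¹
Pressure gradient: |∂P/∂n| = 1400 Pa / 345000 m = 4.06×10⁻³ Pa/m
Geostrophic balance (pressure-gradient force = Coriolis force):
V_g = (1/(fρ)) |∂P/∂n| = 4.06×10⁻³ / (6.62×10⁻⁵ × 1.09) = 56.2 m/s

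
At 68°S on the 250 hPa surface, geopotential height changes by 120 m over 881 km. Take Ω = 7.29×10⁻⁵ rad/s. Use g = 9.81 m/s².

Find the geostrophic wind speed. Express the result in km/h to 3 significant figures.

35.6 km/h

Coriolis parameter at 68°S:
f = 2Ω sin φ = 2 × 7.29×10⁻⁵ × sin 68° = 1.35×10⁻⁴ s⁻¹
Height gradient: |∂Z/∂n| = 120 m / 881000 m = 1.36×10⁻⁴
On a pressure surface, geostrophic balance gives V_g = (g/f)|∂Z/∂n|:
V_g = 9.81 × 1.36×10⁻⁴ / 1.35×10⁻⁴ = 9.88 m/s
Converting: 9.88 m/s × 3.6 = 35.6 km/h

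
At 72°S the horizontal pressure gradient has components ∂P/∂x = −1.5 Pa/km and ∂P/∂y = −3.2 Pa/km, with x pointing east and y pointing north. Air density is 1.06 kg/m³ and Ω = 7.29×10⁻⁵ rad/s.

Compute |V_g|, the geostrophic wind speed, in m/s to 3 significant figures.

Coriolis parameter at 72°S:
f = 2Ω sin φ = 2 × 7.29×10⁻⁵ × sin 72° = 1.39×10⁻⁴ s⁻¹
In the Southern Hemisphere f is negative: f = −1.39×10⁻⁴ s⁻¹.
Component geostrophic relations (x east, y north):
u_g = −(1/(fρ)) ∂P/∂y,  v_g = (1/(fρ)) ∂P/∂x
u_g = −(−3.2×10⁻³)/(−1.39×10⁻⁴ × 1.06) = −21.8 m/s;  v_g = (−1.5×10⁻³)/(−1.39×10⁻⁴ × 1.06) = 10.2 m/s
|V_g| = √(u_g² + v_g²) = 24.0 m/s

24.0 m/s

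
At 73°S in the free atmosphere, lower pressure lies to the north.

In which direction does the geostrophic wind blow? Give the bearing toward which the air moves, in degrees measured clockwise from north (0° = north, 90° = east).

The pressure-gradient force points toward the north (bearing 000°).
Geostrophic balance: in the Southern Hemisphere the Coriolis force deflects motion to the left, so the geostrophic wind blows 90° to the left of the pressure-gradient force (low pressure on the right).
Rotating 000° by 90° counterclockwise gives 270° — the wind blows toward the west.

270°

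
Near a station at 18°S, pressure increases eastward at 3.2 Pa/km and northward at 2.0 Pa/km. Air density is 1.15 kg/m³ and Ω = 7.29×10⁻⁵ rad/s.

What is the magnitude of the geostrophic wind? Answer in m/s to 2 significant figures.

73 m/s

Coriolis parameter at 18°S:
f = 2Ω sin φ = 2 × 7.29×10⁻⁵ × sin 18° = 4.51×10⁻⁵ s⁻¹
In the Southern Hemisphere f is negative: f = −4.51×10⁻⁵ s⁻¹.
Component geostrophic relations (x east, y north):
u_g = −(1/(fρ)) ∂P/∂y,  v_g = (1/(fρ)) ∂P/∂x
u_g = −(2.0×10⁻³)/(−4.51×10⁻⁵ × 1.15) = 38.6 m/s;  v_g = (3.2×10⁻³)/(−4.51×10⁻⁵ × 1.15) = −61.8 m/s
|V_g| = √(u_g² + v_g²) = 72.8 m/s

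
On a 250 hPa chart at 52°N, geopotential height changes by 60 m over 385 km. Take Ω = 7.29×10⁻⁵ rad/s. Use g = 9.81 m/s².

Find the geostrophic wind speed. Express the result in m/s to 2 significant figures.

13 m/s

Coriolis parameter at 52°N:
f = 2Ω sin φ = 2 × 7.29×10⁻⁵ × sin 52° = 1.15×10⁻⁴ s⁻¹
Height gradient: |∂Z/∂n| = 60 m / 385000 m = 1.56×10⁻⁴
On a pressure surface, geostrophic balance gives V_g = (g/f)|∂Z/∂n|:
V_g = 9.81 × 1.56×10⁻⁴ / 1.15×10⁻⁴ = 13.3 m/s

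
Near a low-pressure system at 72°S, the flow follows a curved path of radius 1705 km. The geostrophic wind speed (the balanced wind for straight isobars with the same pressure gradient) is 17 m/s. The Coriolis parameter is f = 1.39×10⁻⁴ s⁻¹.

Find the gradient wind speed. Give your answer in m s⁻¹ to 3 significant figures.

Around a low, centrifugal force acts outward with Coriolis, so pressure-gradient force balances both:
(1/ρ)|∂P/∂n| = fV + V²/R  →  V² + fR·V − fR·V_g = 0
With fR = 1.39×10⁻⁴ × 1705×10³ m = 237 m/s:
V = [−fR + √((fR)² + 4 fR V_g)]/2 = [−237 + √(237² + 4×237×17)]/2 = 15.9 m/s
Subgeostrophic (V < V_g = 17 m/s), as expected around a low.

15.9 m s⁻¹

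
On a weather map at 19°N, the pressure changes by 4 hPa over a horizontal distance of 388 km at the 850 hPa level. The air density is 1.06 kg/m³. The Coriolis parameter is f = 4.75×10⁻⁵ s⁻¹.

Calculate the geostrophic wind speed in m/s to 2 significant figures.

20 m/s

Pressure gradient: |∂P/∂n| = 400 Pa / 388000 m = 1.03×10⁻³ Pa/m
Geostrophic balance (pressure-gradient force = Coriolis force):
V_g = (1/(fρ)) |∂P/∂n| = 1.03×10⁻³ / (4.75×10⁻⁵ × 1.06) = 20.5 m/s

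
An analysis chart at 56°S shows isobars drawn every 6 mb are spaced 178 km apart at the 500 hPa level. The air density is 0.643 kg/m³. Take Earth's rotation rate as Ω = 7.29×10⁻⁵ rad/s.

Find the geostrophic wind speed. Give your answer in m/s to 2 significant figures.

43 m/s

Coriolis parameter at 56°S:
f = 2Ω sin φ = 2 × 7.29×10⁻⁵ × sin 56° = 1.21×10⁻⁴ s⁻¹
Pressure gradient: |∂P/∂n| = 600 Pa / 178000 m = 3.37×10⁻³ Pa/m
Geostrophic balance (pressure-gradient force = Coriolis force):
V_g = (1/(fρ)) |∂P/∂n| = 3.37×10⁻³ / (1.21×10⁻⁴ × 0.643) = 43.4 m/s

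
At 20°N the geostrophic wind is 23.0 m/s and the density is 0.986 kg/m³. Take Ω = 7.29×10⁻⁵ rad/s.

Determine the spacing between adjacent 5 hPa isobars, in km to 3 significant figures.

Coriolis parameter at 20°N:
f = 2Ω sin φ = 2 × 7.29×10⁻⁵ × sin 20° = 4.99×10⁻⁵ s⁻¹
Geostrophic balance rearranged: |∂P/∂n| = f ρ V_g
|∂P/∂n| = 4.99×10⁻⁵ × 0.986 × 23.0 = 1.13×10⁻³ Pa/m
Isobar spacing: Δn = ΔP/|∂P/∂n| = 500 Pa / 1.13×10⁻³ Pa/m = 442136 m ≈ 442 km

442 km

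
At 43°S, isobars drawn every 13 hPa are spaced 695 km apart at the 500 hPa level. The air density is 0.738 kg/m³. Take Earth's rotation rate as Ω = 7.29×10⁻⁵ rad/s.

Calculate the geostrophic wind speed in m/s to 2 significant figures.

25 m/s

Coriolis parameter at 43°S:
f = 2Ω sin φ = 2 × 7.29×10⁻⁵ × sin 43° = 9.94×10⁻⁵ s⁻¹
Pressure gradient: |∂P/∂n| = 1300 Pa / 695000 m = 1.87×10⁻³ Pa/m
Geostrophic balance (pressure-gradient force = Coriolis force):
V_g = (1/(fρ)) |∂P/∂n| = 1.87×10⁻³ / (9.94×10⁻⁵ × 0.738) = 25.5 m/s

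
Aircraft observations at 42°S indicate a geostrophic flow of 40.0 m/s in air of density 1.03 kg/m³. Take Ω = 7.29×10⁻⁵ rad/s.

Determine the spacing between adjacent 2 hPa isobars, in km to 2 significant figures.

50 km

Coriolis parameter at 42°S:
f = 2Ω sin φ = 2 × 7.29×10⁻⁵ × sin 42° = 9.76×10⁻⁵ s⁻¹
Geostrophic balance rearranged: |∂P/∂n| = f ρ V_g
|∂P/∂n| = 9.76×10⁻⁵ × 1.03 × 40.0 = 4.02×10⁻³ Pa/m
Isobar spacing: Δn = ΔP/|∂P/∂n| = 200 Pa / 4.02×10⁻³ Pa/m = 49758 m ≈ 50 km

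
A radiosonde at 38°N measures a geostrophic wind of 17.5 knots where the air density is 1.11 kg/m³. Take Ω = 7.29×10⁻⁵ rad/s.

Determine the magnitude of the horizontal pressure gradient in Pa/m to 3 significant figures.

8.97×10⁻⁴ Pa/m

Coriolis parameter at 38°N:
f = 2Ω sin φ = 2 × 7.29×10⁻⁵ × sin 38° = 8.98×10⁻⁵ s⁻¹
Wind speed in SI: 17.5 knots = 9.00 m/s
Geostrophic balance rearranged: |∂P/∂n| = f ρ V_g
|∂P/∂n| = 8.98×10⁻⁵ × 1.11 × 9.00 = 8.97×10⁻⁴ Pa/m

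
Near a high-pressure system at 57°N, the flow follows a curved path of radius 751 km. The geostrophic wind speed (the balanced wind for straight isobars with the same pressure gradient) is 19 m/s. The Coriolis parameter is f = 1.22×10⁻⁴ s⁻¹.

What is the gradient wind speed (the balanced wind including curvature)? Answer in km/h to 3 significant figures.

Around a high, pressure-gradient force acts outward with centrifugal, so Coriolis balances both:
fV = (1/ρ)|∂P/∂n| + V²/R  →  V² − fR·V + fR·V_g = 0
With fR = 1.22×10⁻⁴ × 751×10³ m = 91.6 m/s:
V = [fR − √((fR)² − 4 fR V_g)]/2 = [91.6 − √(91.6² − 4×91.6×19)]/2 = 26.9 m/s
Supergeostrophic (V > V_g = 19 m/s), as expected around a high.
Converting: 26.9 m/s × 3.6 = 96.8 km/h

96.8 km/h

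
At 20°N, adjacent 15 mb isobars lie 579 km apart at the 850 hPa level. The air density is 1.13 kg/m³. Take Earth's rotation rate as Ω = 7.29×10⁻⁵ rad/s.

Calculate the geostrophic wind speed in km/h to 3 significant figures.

Coriolis parameter at 20°N:
f = 2Ω sin φ = 2 × 7.29×10⁻⁵ × sin 20° = 4.99×10⁻⁵ s⁻¹
Pressure gradient: |∂P/∂n| = 1500 Pa / 579000 m = 2.59×10⁻³ Pa/m
Geostrophic balance (pressure-gradient force = Coriolis force):
V_g = (1/(fρ)) |∂P/∂n| = 2.59×10⁻³ / (4.99×10⁻⁵ × 1.13) = 46.0 m/s
Converting: 46.0 m/s × 3.6 = 166 km/h

166 km/h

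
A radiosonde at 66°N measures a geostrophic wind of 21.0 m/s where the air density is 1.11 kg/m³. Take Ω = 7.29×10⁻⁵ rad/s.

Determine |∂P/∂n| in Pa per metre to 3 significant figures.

3.10×10⁻³ Pa/m

Coriolis parameter at 66°N:
f = 2Ω sin φ = 2 × 7.29×10⁻⁵ × sin 66° = 1.33×10⁻⁴ s⁻¹
Geostrophic balance rearranged: |∂P/∂n| = f ρ V_g
|∂P/∂n| = 1.33×10⁻⁴ × 1.11 × 21.0 = 3.10×10⁻³ Pa/m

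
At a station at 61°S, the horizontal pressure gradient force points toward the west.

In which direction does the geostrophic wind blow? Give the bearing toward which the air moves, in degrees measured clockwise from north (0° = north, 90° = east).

The pressure-gradient force points toward the west (bearing 270°).
Geostrophic balance: in the Southern Hemisphere the Coriolis force deflects motion to the left, so the geostrophic wind blows 90° to the left of the pressure-gradient force (low pressure on the right).
Rotating 270° by 90° counterclockwise gives 180° — the wind blows toward the south.

180°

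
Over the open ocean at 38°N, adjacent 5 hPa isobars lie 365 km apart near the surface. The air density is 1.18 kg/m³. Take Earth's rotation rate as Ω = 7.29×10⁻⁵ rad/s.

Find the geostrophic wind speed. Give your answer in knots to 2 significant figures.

Coriolis parameter at 38°N:
f = 2Ω sin φ = 2 × 7.29×10⁻⁵ × sin 38° = 8.98×10⁻⁵ s⁻¹
Pressure gradient: |∂P/∂n| = 500 Pa / 365000 m = 1.37×10⁻³ Pa/m
Geostrophic balance (pressure-gradient force = Coriolis force):
V_g = (1/(fρ)) |∂P/∂n| = 1.37×10⁻³ / (8.98×10⁻⁵ × 1.18) = 12.9 m/s
Converting: 12.9 m/s × 1.944 = 25 knots

25 knots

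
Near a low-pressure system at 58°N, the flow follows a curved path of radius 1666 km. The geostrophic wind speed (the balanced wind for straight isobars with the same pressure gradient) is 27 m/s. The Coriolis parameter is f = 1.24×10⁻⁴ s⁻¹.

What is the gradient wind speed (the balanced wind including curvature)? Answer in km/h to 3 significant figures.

Around a low, centrifugal force acts outward with Coriolis, so pressure-gradient force balances both:
(1/ρ)|∂P/∂n| = fV + V²/R  →  V² + fR·V − fR·V_g = 0
With fR = 1.24×10⁻⁴ × 1666×10³ m = 207 m/s:
V = [−fR + √((fR)² + 4 fR V_g)]/2 = [−207 + √(207² + 4×207×27)]/2 = 24.2 m/s
Subgeostrophic (V < V_g = 27 m/s), as expected around a low.
Converting: 24.2 m/s × 3.6 = 87.0 km/h

87.0 km/h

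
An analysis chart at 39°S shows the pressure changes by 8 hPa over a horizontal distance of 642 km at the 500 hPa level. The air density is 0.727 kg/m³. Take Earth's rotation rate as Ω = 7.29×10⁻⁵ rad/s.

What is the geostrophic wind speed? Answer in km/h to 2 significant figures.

Coriolis parameter at 39°S:
f = 2Ω sin φ = 2 × 7.29×10⁻⁵ × sin 39° = 9.18×10⁻⁵ s⁻¹
Pressure gradient: |∂P/∂n| = 800 Pa / 642000 m = 1.25×10⁻³ Pa/m
Geostrophic balance (pressure-gradient force = Coriolis force):
V_g = (1/(fρ)) |∂P/∂n| = 1.25×10⁻³ / (9.18×10⁻⁵ × 0.727) = 18.7 m/s
Converting: 18.7 m/s × 3.6 = 67 km/h

67 km/h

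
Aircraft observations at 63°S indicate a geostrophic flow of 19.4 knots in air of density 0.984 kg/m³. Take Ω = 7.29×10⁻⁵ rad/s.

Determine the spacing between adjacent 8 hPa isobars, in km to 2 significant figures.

630 km

Coriolis parameter at 63°S:
f = 2Ω sin φ = 2 × 7.29×10⁻⁵ × sin 63° = 1.30×10⁻⁴ s⁻¹
Wind speed in SI: 19.4 knots = 9.98 m/s
Geostrophic balance rearranged: |∂P/∂n| = f ρ V_g
|∂P/∂n| = 1.30×10⁻⁴ × 0.984 × 9.98 = 1.28×10⁻³ Pa/m
Isobar spacing: Δn = ΔP/|∂P/∂n| = 800 Pa / 1.28×10⁻³ Pa/m = 627071 m ≈ 630 km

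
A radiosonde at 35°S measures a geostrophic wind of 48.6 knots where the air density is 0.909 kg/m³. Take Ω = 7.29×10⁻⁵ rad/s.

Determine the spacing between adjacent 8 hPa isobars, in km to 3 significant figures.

421 km

Coriolis parameter at 35°S:
f = 2Ω sin φ = 2 × 7.29×10⁻⁵ × sin 35° = 8.36×10⁻⁵ s⁻¹
Wind speed in SI: 48.6 knots = 25.0 m/s
Geostrophic balance rearranged: |∂P/∂n| = f ρ V_g
|∂P/∂n| = 8.36×10⁻⁵ × 0.909 × 25.0 = 1.90×10⁻³ Pa/m
Isobar spacing: Δn = ΔP/|∂P/∂n| = 800 Pa / 1.90×10⁻³ Pa/m = 420923 m ≈ 421 km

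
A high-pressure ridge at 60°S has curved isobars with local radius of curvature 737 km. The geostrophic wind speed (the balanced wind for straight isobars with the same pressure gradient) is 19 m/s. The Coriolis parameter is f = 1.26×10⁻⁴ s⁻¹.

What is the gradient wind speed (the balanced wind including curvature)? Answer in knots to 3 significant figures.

51.8 knots

Around a high, pressure-gradient force acts outward with centrifugal, so Coriolis balances both:
fV = (1/ρ)|∂P/∂n| + V²/R  →  V² − fR·V + fR·V_g = 0
With fR = 1.26×10⁻⁴ × 737×10³ m = 92.9 m/s:
V = [fR − √((fR)² − 4 fR V_g)]/2 = [92.9 − √(92.9² − 4×92.9×19)]/2 = 26.6 m/s
Supergeostrophic (V > V_g = 19 m/s), as expected around a high.
Converting: 26.6 m/s × 1.944 = 51.8 knots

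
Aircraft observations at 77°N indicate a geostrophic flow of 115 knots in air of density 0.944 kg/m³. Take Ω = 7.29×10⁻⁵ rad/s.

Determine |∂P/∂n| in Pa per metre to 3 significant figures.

Coriolis parameter at 77°N:
f = 2Ω sin φ = 2 × 7.29×10⁻⁵ × sin 77° = 1.42×10⁻⁴ s⁻¹
Wind speed in SI: 115 knots = 59.2 m/s
Geostrophic balance rearranged: |∂P/∂n| = f ρ V_g
|∂P/∂n| = 1.42×10⁻⁴ × 0.944 × 59.2 = 7.93×10⁻³ Pa/m

7.93×10⁻³ Pa/m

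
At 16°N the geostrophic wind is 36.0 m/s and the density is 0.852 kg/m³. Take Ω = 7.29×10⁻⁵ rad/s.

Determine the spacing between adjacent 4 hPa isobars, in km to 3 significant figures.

325 km

Coriolis parameter at 16°N:
f = 2Ω sin φ = 2 × 7.29×10⁻⁵ × sin 16° = 4.02×10⁻⁵ s⁻¹
Geostrophic balance rearranged: |∂P/∂n| = f ρ V_g
|∂P/∂n| = 4.02×10⁻⁵ × 0.852 × 36.0 = 1.23×10⁻³ Pa/m
Isobar spacing: Δn = ΔP/|∂P/∂n| = 400 Pa / 1.23×10⁻³ Pa/m = 324506 m ≈ 325 km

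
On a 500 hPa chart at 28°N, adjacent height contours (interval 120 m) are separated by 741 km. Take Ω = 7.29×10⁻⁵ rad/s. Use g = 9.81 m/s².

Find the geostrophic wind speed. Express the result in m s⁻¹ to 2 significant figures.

23 m s⁻¹

Coriolis parameter at 28°N:
f = 2Ω sin φ = 2 × 7.29×10⁻⁵ × sin 28° = 6.84×10⁻⁵ s⁻¹
Height gradient: |∂Z/∂n| = 120 m / 741000 m = 1.62×10⁻⁴
On a pressure surface, geostrophic balance gives V_g = (g/f)|∂Z/∂n|:
V_g = 9.81 × 1.62×10⁻⁴ / 6.84×10⁻⁵ = 23.2 m/s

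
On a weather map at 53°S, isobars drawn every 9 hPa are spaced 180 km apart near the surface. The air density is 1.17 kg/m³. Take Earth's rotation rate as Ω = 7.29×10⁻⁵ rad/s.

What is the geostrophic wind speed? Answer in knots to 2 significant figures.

Coriolis parameter at 53°S:
f = 2Ω sin φ = 2 × 7.29×10⁻⁵ × sin 53° = 1.16×10⁻⁴ s⁻¹
Pressure gradient: |∂P/∂n| = 900 Pa / 180000 m = 5.00×10⁻³ Pa/m
Geostrophic balance (pressure-gradient force = Coriolis force):
V_g = (1/(fρ)) |∂P/∂n| = 5.00×10⁻³ / (1.16×10⁻⁴ × 1.17) = 36.7 m/s
Converting: 36.7 m/s × 1.944 = 71 knots

71 knots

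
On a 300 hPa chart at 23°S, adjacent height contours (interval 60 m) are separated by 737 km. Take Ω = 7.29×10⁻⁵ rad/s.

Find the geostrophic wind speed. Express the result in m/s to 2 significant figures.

14 m/s

Coriolis parameter at 23°S:
f = 2Ω sin φ = 2 × 7.29×10⁻⁵ × sin 23° = 5.70×10⁻⁵ s⁻¹
Height gradient: |∂Z/∂n| = 60 m / 737000 m = 8.14×10⁻⁵
On a pressure surface, geostrophic balance gives V_g = (g/f)|∂Z/∂n|:
V_g = 9.81 × 8.14×10⁻⁵ / 5.70×10⁻⁵ = 14.0 m/s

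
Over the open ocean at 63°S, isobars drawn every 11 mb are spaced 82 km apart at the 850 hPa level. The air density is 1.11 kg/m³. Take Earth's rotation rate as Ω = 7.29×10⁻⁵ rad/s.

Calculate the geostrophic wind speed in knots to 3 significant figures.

Coriolis parameter at 63°S:
f = 2Ω sin φ = 2 × 7.29×10⁻⁵ × sin 63° = 1.30×10⁻⁴ s⁻¹
Pressure gradient: |∂P/∂n| = 1100 Pa / 82000 m = 1.34×10⁻² Pa/m
Geostrophic balance (pressure-gradient force = Coriolis force):
V_g = (1/(fρ)) |∂P/∂n| = 1.34×10⁻² / (1.30×10⁻⁴ × 1.11) = 93.0 m/s
Converting: 93.0 m/s × 1.944 = 181 knots

181 knots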